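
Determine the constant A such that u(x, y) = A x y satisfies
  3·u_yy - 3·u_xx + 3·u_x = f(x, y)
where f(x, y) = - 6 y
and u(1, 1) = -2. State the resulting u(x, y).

Answer: u(x, y) = - 2 x y

Derivation:
Substitute the ansatz u = A x y into the left-hand side.
Derivatives of the ansatz:
  u_yy = 0
  u_xx = 0
  u_x = A y
Term by term:
  3·u_yy = 0
  -3·u_xx = 0
  3·u_x = 3 A y
So the left-hand side equals
  3 A y
This must equal f(x, y) = - 6 y identically.
Matching coefficients of the independent functions:
  [y]:  3 A = -6
Solving: A = -2.
Check against the point condition:
  u(1, 1) = -2  ⟹  A = -2  ✓
Hence u(x, y) = - 2 x y.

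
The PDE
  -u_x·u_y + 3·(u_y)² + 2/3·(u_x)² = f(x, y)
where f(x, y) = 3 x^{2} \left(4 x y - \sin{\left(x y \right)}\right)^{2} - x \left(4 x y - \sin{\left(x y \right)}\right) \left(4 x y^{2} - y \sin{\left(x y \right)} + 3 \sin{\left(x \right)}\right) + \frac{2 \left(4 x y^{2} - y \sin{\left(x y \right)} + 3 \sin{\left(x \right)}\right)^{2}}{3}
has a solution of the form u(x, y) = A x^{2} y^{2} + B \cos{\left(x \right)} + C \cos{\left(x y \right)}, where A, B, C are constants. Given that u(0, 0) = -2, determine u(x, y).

Substitute the ansatz u = A x^{2} y^{2} + B \cos{\left(x \right)} + C \cos{\left(x y \right)} into the left-hand side.
Derivatives of the ansatz:
  u_x = 2 A x y^{2} - B \sin{\left(x \right)} - C y \sin{\left(x y \right)}
  u_y = 2 A x^{2} y - C x \sin{\left(x y \right)}
Term by term:
  -u_x·u_y = - 4 A^{2} x^{3} y^{3} + 2 A B x^{2} y \sin{\left(x \right)} + 4 A C x^{2} y^{2} \sin{\left(x y \right)} - B C x \sin{\left(x \right)} \sin{\left(x y \right)} - C^{2} x y \sin^{2}{\left(x y \right)}
  3·(u_y)² = 12 A^{2} x^{4} y^{2} - 12 A C x^{3} y \sin{\left(x y \right)} + 3 C^{2} x^{2} \sin^{2}{\left(x y \right)}
  2/3·(u_x)² = \frac{8 A^{2} x^{2} y^{4}}{3} - \frac{8 A B x y^{2} \sin{\left(x \right)}}{3} - \frac{8 A C x y^{3} \sin{\left(x y \right)}}{3} + \frac{2 B^{2} \sin^{2}{\left(x \right)}}{3} + \frac{4 B C y \sin{\left(x \right)} \sin{\left(x y \right)}}{3} + \frac{2 C^{2} y^{2} \sin^{2}{\left(x y \right)}}{3}
So the left-hand side equals
  12 A^{2} x^{4} y^{2} - 4 A^{2} x^{3} y^{3} + \frac{8 A^{2} x^{2} y^{4}}{3} + 2 A B x^{2} y \sin{\left(x \right)} - \frac{8 A B x y^{2} \sin{\left(x \right)}}{3} - 12 A C x^{3} y \sin{\left(x y \right)} + 4 A C x^{2} y^{2} \sin{\left(x y \right)} - \frac{8 A C x y^{3} \sin{\left(x y \right)}}{3} + \frac{2 B^{2} \sin^{2}{\left(x \right)}}{3} - B C x \sin{\left(x \right)} \sin{\left(x y \right)} + \frac{4 B C y \sin{\left(x \right)} \sin{\left(x y \right)}}{3} + 3 C^{2} x^{2} \sin^{2}{\left(x y \right)} - C^{2} x y \sin^{2}{\left(x y \right)} + \frac{2 C^{2} y^{2} \sin^{2}{\left(x y \right)}}{3}
This must equal f(x, y) identically; expanded, f = 48 x^{4} y^{2} - 16 x^{3} y^{3} - 24 x^{3} y \sin{\left(x y \right)} + \frac{32 x^{2} y^{4}}{3} + 8 x^{2} y^{2} \sin{\left(x y \right)} - 12 x^{2} y \sin{\left(x \right)} + 3 x^{2} \sin^{2}{\left(x y \right)} - \frac{16 x y^{3} \sin{\left(x y \right)}}{3} + 16 x y^{2} \sin{\left(x \right)} - x y \sin^{2}{\left(x y \right)} + 3 x \sin{\left(x \right)} \sin{\left(x y \right)} + \frac{2 y^{2} \sin^{2}{\left(x y \right)}}{3} - 4 y \sin{\left(x \right)} \sin{\left(x y \right)} + 6 \sin^{2}{\left(x \right)}.
Matching coefficients of the independent functions:
  [x^{2} y^{4}]:  \frac{8 A^{2}}{3} = \frac{32}{3}
  [x^{2} \sin^{2}{\left(x y \right)}]:  3 C^{2} = 3
  [x^{3} y^{3}]:  - 4 A^{2} = -16
  [x^{4} y^{2}]:  12 A^{2} = 48
  [y^{2} \sin^{2}{\left(x y \right)}]:  \frac{2 C^{2}}{3} = \frac{2}{3}
  [x y \sin^{2}{\left(x y \right)}]:  - C^{2} = -1
  [x y^{2} \sin{\left(x \right)}]:  - \frac{8 A B}{3} = 16
  [x y^{3} \sin{\left(x y \right)}]:  - \frac{8 A C}{3} = - \frac{16}{3}
  [x \sin{\left(x \right)} \sin{\left(x y \right)}]:  - B C = 3
  [x^{2} y \sin{\left(x \right)}]:  2 A B = -12
  [x^{2} y^{2} \sin{\left(x y \right)}]:  4 A C = 8
  [x^{3} y \sin{\left(x y \right)}]:  - 12 A C = -24
  [y \sin{\left(x \right)} \sin{\left(x y \right)}]:  \frac{4 B C}{3} = -4
  [\sin^{2}{\left(x \right)}]:  \frac{2 B^{2}}{3} = 6
These equations allow (A, B, C) = (-2, 3, -1) or (2, -3, 1).
Impose the point condition(s):
  u(0, 0) = -2  ⟹  B + C = -2
Only A = 2, B = -3, C = 1 satisfies everything.
Hence u(x, y) = 2 x^{2} y^{2} - 3 \cos{\left(x \right)} + \cos{\left(x y \right)}.

Answer: u(x, y) = 2 x^{2} y^{2} - 3 \cos{\left(x \right)} + \cos{\left(x y \right)}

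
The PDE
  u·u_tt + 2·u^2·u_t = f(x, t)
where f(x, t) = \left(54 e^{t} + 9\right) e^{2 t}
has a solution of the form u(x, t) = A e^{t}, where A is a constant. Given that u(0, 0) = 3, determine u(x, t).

Answer: u(x, t) = 3 e^{t}

Derivation:
Substitute the ansatz u = A e^{t} into the left-hand side.
Derivatives of the ansatz:
  u_tt = A e^{t}
  u_t = A e^{t}
Term by term:
  u·u_tt = A^{2} e^{2 t}
  2·u^2·u_t = 2 A^{3} e^{3 t}
So the left-hand side equals
  2 A^{3} e^{3 t} + A^{2} e^{2 t}
This must equal f(x, t) = \left(54 e^{t} + 9\right) e^{2 t} identically.
Matching coefficients of the independent functions:
  [e^{2 t}]:  A^{2} = 9
  [e^{3 t}]:  2 A^{3} = 54
Solving: A = 3.
Check against the point condition:
  u(0, 0) = 3  ⟹  A = 3  ✓
Hence u(x, t) = 3 e^{t}.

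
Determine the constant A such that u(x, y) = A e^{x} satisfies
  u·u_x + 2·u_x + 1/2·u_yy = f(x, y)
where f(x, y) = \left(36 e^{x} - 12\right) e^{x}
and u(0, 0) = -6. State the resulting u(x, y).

Substitute the ansatz u = A e^{x} into the left-hand side.
Derivatives of the ansatz:
  u_x = A e^{x}
  u_yy = 0
Term by term:
  u·u_x = A^{2} e^{2 x}
  2·u_x = 2 A e^{x}
  1/2·u_yy = 0
So the left-hand side equals
  A^{2} e^{2 x} + 2 A e^{x}
This must equal f(x, y) = \left(36 e^{x} - 12\right) e^{x} identically.
Matching coefficients of the independent functions:
  [e^{x}]:  2 A = -12
  [e^{2 x}]:  A^{2} = 36
Solving: A = -6.
Check against the point condition:
  u(0, 0) = -6  ⟹  A = -6  ✓
Hence u(x, y) = - 6 e^{x}.

Answer: u(x, y) = - 6 e^{x}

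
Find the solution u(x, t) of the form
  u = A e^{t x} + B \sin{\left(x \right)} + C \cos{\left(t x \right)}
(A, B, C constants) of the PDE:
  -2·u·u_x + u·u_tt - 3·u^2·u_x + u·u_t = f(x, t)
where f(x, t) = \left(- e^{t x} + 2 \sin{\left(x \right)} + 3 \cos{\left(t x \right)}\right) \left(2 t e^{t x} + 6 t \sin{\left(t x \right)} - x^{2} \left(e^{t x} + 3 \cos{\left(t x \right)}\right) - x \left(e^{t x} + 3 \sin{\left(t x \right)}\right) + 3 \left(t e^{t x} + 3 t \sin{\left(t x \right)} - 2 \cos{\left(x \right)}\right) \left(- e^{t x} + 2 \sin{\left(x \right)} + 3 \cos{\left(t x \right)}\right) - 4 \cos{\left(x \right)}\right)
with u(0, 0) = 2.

Substitute the ansatz u = A e^{t x} + B \sin{\left(x \right)} + C \cos{\left(t x \right)} into the left-hand side.
Derivatives of the ansatz:
  u_x = A t e^{t x} + B \cos{\left(x \right)} - C t \sin{\left(t x \right)}
  u_tt = A x^{2} e^{t x} - C x^{2} \cos{\left(t x \right)}
  u_t = A x e^{t x} - C x \sin{\left(t x \right)}
Term by term:
  -2·u·u_x = - 2 A^{2} t e^{2 t x} - 2 A B t e^{t x} \sin{\left(x \right)} - 2 A B e^{t x} \cos{\left(x \right)} + 2 A C t e^{t x} \sin{\left(t x \right)} - 2 A C t e^{t x} \cos{\left(t x \right)} - 2 B^{2} \sin{\left(x \right)} \cos{\left(x \right)} + 2 B C t \sin{\left(x \right)} \sin{\left(t x \right)} - 2 B C \cos{\left(x \right)} \cos{\left(t x \right)} + 2 C^{2} t \sin{\left(t x \right)} \cos{\left(t x \right)}
  u·u_tt = A^{2} x^{2} e^{2 t x} + A B x^{2} e^{t x} \sin{\left(x \right)} - B C x^{2} \sin{\left(x \right)} \cos{\left(t x \right)} - C^{2} x^{2} \cos^{2}{\left(t x \right)}
  -3·u^2·u_x = - 3 A^{3} t e^{3 t x} - 6 A^{2} B t e^{2 t x} \sin{\left(x \right)} - 3 A^{2} B e^{2 t x} \cos{\left(x \right)} + 3 A^{2} C t e^{2 t x} \sin{\left(t x \right)} - 6 A^{2} C t e^{2 t x} \cos{\left(t x \right)} - 3 A B^{2} t e^{t x} \sin^{2}{\left(x \right)} - 6 A B^{2} e^{t x} \sin{\left(x \right)} \cos{\left(x \right)} + 6 A B C t e^{t x} \sin{\left(x \right)} \sin{\left(t x \right)} - 6 A B C t e^{t x} \sin{\left(x \right)} \cos{\left(t x \right)} - 6 A B C e^{t x} \cos{\left(x \right)} \cos{\left(t x \right)} + 6 A C^{2} t e^{t x} \sin{\left(t x \right)} \cos{\left(t x \right)} - 3 A C^{2} t e^{t x} \cos^{2}{\left(t x \right)} - 3 B^{3} \sin^{2}{\left(x \right)} \cos{\left(x \right)} + 3 B^{2} C t \sin^{2}{\left(x \right)} \sin{\left(t x \right)} - 6 B^{2} C \sin{\left(x \right)} \cos{\left(x \right)} \cos{\left(t x \right)} + 6 B C^{2} t \sin{\left(x \right)} \sin{\left(t x \right)} \cos{\left(t x \right)} - 3 B C^{2} \cos{\left(x \right)} \cos^{2}{\left(t x \right)} + 3 C^{3} t \sin{\left(t x \right)} \cos^{2}{\left(t x \right)}
  u·u_t = A^{2} x e^{2 t x} + A B x e^{t x} \sin{\left(x \right)} - A C x e^{t x} \sin{\left(t x \right)} + A C x e^{t x} \cos{\left(t x \right)} - B C x \sin{\left(x \right)} \sin{\left(t x \right)} - C^{2} x \sin{\left(t x \right)} \cos{\left(t x \right)}
Sum these and collect like terms in the independent variables.
This must equal f(x, t) identically; expanded, f = 3 t e^{3 t x} - 12 t e^{2 t x} \sin{\left(x \right)} + 9 t e^{2 t x} \sin{\left(t x \right)} - 18 t e^{2 t x} \cos{\left(t x \right)} - 2 t e^{2 t x} + 12 t e^{t x} \sin^{2}{\left(x \right)} - 36 t e^{t x} \sin{\left(x \right)} \sin{\left(t x \right)} + 36 t e^{t x} \sin{\left(x \right)} \cos{\left(t x \right)} + 4 t e^{t x} \sin{\left(x \right)} - 54 t e^{t x} \sin{\left(t x \right)} \cos{\left(t x \right)} - 6 t e^{t x} \sin{\left(t x \right)} + 27 t e^{t x} \cos^{2}{\left(t x \right)} + 6 t e^{t x} \cos{\left(t x \right)} + 36 t \sin^{2}{\left(x \right)} \sin{\left(t x \right)} + 108 t \sin{\left(x \right)} \sin{\left(t x \right)} \cos{\left(t x \right)} + 12 t \sin{\left(x \right)} \sin{\left(t x \right)} + 81 t \sin{\left(t x \right)} \cos^{2}{\left(t x \right)} + 18 t \sin{\left(t x \right)} \cos{\left(t x \right)} + x^{2} e^{2 t x} - 2 x^{2} e^{t x} \sin{\left(x \right)} - 6 x^{2} \sin{\left(x \right)} \cos{\left(t x \right)} - 9 x^{2} \cos^{2}{\left(t x \right)} + x e^{2 t x} - 2 x e^{t x} \sin{\left(x \right)} + 3 x e^{t x} \sin{\left(t x \right)} - 3 x e^{t x} \cos{\left(t x \right)} - 6 x \sin{\left(x \right)} \sin{\left(t x \right)} - 9 x \sin{\left(t x \right)} \cos{\left(t x \right)} - 6 e^{2 t x} \cos{\left(x \right)} + 24 e^{t x} \sin{\left(x \right)} \cos{\left(x \right)} + 36 e^{t x} \cos{\left(x \right)} \cos{\left(t x \right)} + 4 e^{t x} \cos{\left(x \right)} - 24 \sin^{2}{\left(x \right)} \cos{\left(x \right)} - 72 \sin{\left(x \right)} \cos{\left(x \right)} \cos{\left(t x \right)} - 8 \sin{\left(x \right)} \cos{\left(x \right)} - 54 \cos{\left(x \right)} \cos^{2}{\left(t x \right)} - 12 \cos{\left(x \right)} \cos{\left(t x \right)}.
Matching coefficients of the independent functions:
(each divided by its leading coefficient; functions giving the same equation are listed together)
  [t e^{2 t x}, x e^{2 t x}, x^{2} e^{2 t x}]:  A^{2} - 1 = 0
  [t e^{3 t x}]:  A^{3} + 1 = 0
  [x^{2} \cos^{2}{\left(t x \right)}, t \sin{\left(t x \right)} \cos{\left(t x \right)}, x \sin{\left(t x \right)} \cos{\left(t x \right)}]:  C^{2} - 9 = 0
  [e^{t x} \cos{\left(x \right)}, t e^{t x} \sin{\left(x \right)}, x e^{t x} \sin{\left(x \right)}, …]:  A B + 2 = 0
  [e^{2 t x} \cos{\left(x \right)}, t e^{2 t x} \sin{\left(x \right)}]:  A^{2} B - 2 = 0
  [\sin{\left(x \right)} \cos{\left(x \right)}]:  B^{2} - 4 = 0
  [\sin^{2}{\left(x \right)} \cos{\left(x \right)}]:  B^{3} - 8 = 0
  [\cos{\left(x \right)} \cos{\left(t x \right)}, t \sin{\left(x \right)} \sin{\left(t x \right)}, x \sin{\left(x \right)} \sin{\left(t x \right)}, …]:  B C - 6 = 0
  [\cos{\left(x \right)} \cos^{2}{\left(t x \right)}, t \sin{\left(x \right)} \sin{\left(t x \right)} \cos{\left(t x \right)}]:  B C^{2} - 18 = 0
  [t e^{t x} \sin^{2}{\left(x \right)}, e^{t x} \sin{\left(x \right)} \cos{\left(x \right)}]:  A B^{2} + 4 = 0
  [t e^{t x} \sin{\left(t x \right)}, t e^{t x} \cos{\left(t x \right)}, x e^{t x} \sin{\left(t x \right)}, …]:  A C + 3 = 0
  [t e^{t x} \cos^{2}{\left(t x \right)}, t e^{t x} \sin{\left(t x \right)} \cos{\left(t x \right)}]:  A C^{2} + 9 = 0
  [t e^{2 t x} \sin{\left(t x \right)}, t e^{2 t x} \cos{\left(t x \right)}]:  A^{2} C - 3 = 0
  [t \sin^{2}{\left(x \right)} \sin{\left(t x \right)}, \sin{\left(x \right)} \cos{\left(x \right)} \cos{\left(t x \right)}]:  B^{2} C - 12 = 0
  [t \sin{\left(t x \right)} \cos^{2}{\left(t x \right)}]:  C^{3} - 27 = 0
  [e^{t x} \cos{\left(x \right)} \cos{\left(t x \right)}, t e^{t x} \sin{\left(x \right)} \sin{\left(t x \right)}, t e^{t x} \sin{\left(x \right)} \cos{\left(t x \right)}]:  A B C + 6 = 0
Solving: A = -1, B = 2, C = 3.
Check against the point condition:
  u(0, 0) = 2  ⟹  A + C = 2  ✓
Hence u(x, t) = - e^{t x} + 2 \sin{\left(x \right)} + 3 \cos{\left(t x \right)}.

Answer: u(x, t) = - e^{t x} + 2 \sin{\left(x \right)} + 3 \cos{\left(t x \right)}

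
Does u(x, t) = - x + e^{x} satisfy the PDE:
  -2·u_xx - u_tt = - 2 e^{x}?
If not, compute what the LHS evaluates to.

Evaluate each term of the left-hand side for u = - x + e^{x}.
Derivatives:
  u_xx = e^{x}
  u_tt = 0
Terms:
  -2·u_xx = - 2 e^{x}
  -u_tt = 0
Sum: LHS = - 2 e^{x}
This is exactly the given right-hand side, so u is a solution.

Answer: Yes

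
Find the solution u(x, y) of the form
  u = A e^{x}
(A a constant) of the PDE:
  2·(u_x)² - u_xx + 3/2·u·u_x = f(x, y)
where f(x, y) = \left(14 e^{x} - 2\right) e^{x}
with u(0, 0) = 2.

Substitute the ansatz u = A e^{x} into the left-hand side.
Derivatives of the ansatz:
  u_x = A e^{x}
  u_xx = A e^{x}
Term by term:
  2·(u_x)² = 2 A^{2} e^{2 x}
  -u_xx = - A e^{x}
  3/2·u·u_x = \frac{3 A^{2} e^{2 x}}{2}
So the left-hand side equals
  \frac{7 A^{2} e^{2 x}}{2} - A e^{x}
This must equal f(x, y) = \left(14 e^{x} - 2\right) e^{x} identically.
Matching coefficients of the independent functions:
  [e^{x}]:  - A = -2
  [e^{2 x}]:  \frac{7 A^{2}}{2} = 14
Solving: A = 2.
Check against the point condition:
  u(0, 0) = 2  ⟹  A = 2  ✓
Hence u(x, y) = 2 e^{x}.

Answer: u(x, y) = 2 e^{x}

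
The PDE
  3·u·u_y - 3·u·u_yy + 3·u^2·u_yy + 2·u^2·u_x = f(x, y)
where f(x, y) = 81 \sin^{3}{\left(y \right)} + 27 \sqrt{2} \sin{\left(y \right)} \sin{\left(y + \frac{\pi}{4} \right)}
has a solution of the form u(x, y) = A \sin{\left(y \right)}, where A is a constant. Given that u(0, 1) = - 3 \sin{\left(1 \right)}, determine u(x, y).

Substitute the ansatz u = A \sin{\left(y \right)} into the left-hand side.
Derivatives of the ansatz:
  u_y = A \cos{\left(y \right)}
  u_yy = - A \sin{\left(y \right)}
  u_x = 0
Term by term:
  3·u·u_y = 3 A^{2} \sin{\left(y \right)} \cos{\left(y \right)}
  -3·u·u_yy = 3 A^{2} \sin^{2}{\left(y \right)}
  3·u^2·u_yy = - 3 A^{3} \sin^{3}{\left(y \right)}
  2·u^2·u_x = 0
So the left-hand side equals
  - 3 A^{3} \sin^{3}{\left(y \right)} + 3 A^{2} \sin^{2}{\left(y \right)} + 3 A^{2} \sin{\left(y \right)} \cos{\left(y \right)}
This must equal f(x, y) identically; expanded, f = 81 \sin^{3}{\left(y \right)} + 27 \sin^{2}{\left(y \right)} + 27 \sin{\left(y \right)} \cos{\left(y \right)}.
Matching coefficients of the independent functions:
  [\sin{\left(y \right)} \cos{\left(y \right)}, \sin^{2}{\left(y \right)}]:  3 A^{2} = 27
  [\sin^{3}{\left(y \right)}]:  - 3 A^{3} = 81
Solving: A = -3.
Check against the point condition:
  u(0, 1) = - 3 \sin{\left(1 \right)}  ⟹  A \sin{\left(1 \right)} = - 3 \sin{\left(1 \right)}  ✓
Hence u(x, y) = - 3 \sin{\left(y \right)}.

Answer: u(x, y) = - 3 \sin{\left(y \right)}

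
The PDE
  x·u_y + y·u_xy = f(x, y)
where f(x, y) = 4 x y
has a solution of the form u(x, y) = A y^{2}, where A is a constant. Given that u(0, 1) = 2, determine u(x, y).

Substitute the ansatz u = A y^{2} into the left-hand side.
Derivatives of the ansatz:
  u_y = 2 A y
  u_xy = 0
Term by term:
  x·u_y = 2 A x y
  y·u_xy = 0
So the left-hand side equals
  2 A x y
This must equal f(x, y) = 4 x y identically.
Matching coefficients of the independent functions:
  [x y]:  2 A = 4
Solving: A = 2.
Check against the point condition:
  u(0, 1) = 2  ⟹  A = 2  ✓
Hence u(x, y) = 2 y^{2}.

Answer: u(x, y) = 2 y^{2}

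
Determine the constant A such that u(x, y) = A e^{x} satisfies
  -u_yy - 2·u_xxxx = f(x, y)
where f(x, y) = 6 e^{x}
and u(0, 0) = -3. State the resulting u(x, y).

Substitute the ansatz u = A e^{x} into the left-hand side.
Derivatives of the ansatz:
  u_yy = 0
  u_xxxx = A e^{x}
Term by term:
  -u_yy = 0
  -2·u_xxxx = - 2 A e^{x}
So the left-hand side equals
  - 2 A e^{x}
This must equal f(x, y) = 6 e^{x} identically.
Matching coefficients of the independent functions:
  [e^{x}]:  - 2 A = 6
Solving: A = -3.
Check against the point condition:
  u(0, 0) = -3  ⟹  A = -3  ✓
Hence u(x, y) = - 3 e^{x}.

Answer: u(x, y) = - 3 e^{x}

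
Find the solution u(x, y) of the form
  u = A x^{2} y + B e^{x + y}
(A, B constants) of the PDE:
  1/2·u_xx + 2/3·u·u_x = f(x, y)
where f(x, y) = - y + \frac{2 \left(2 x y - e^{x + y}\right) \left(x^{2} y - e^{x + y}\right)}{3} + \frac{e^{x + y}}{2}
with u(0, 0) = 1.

Substitute the ansatz u = A x^{2} y + B e^{x + y} into the left-hand side.
Derivatives of the ansatz:
  u_xx = 2 A y + B e^{x} e^{y}
  u_x = 2 A x y + B e^{x} e^{y}
Term by term:
  1/2·u_xx = A y + \frac{B e^{x} e^{y}}{2}
  2/3·u·u_x = \frac{4 A^{2} x^{3} y^{2}}{3} + \frac{2 A B x^{2} y e^{x} e^{y}}{3} + \frac{4 A B x y e^{x} e^{y}}{3} + \frac{2 B^{2} e^{2 x} e^{2 y}}{3}
So the left-hand side equals
  \frac{4 A^{2} x^{3} y^{2}}{3} + \frac{2 A B x^{2} y e^{x} e^{y}}{3} + \frac{4 A B x y e^{x} e^{y}}{3} + A y + \frac{2 B^{2} e^{2 x} e^{2 y}}{3} + \frac{B e^{x} e^{y}}{2}
This must equal f(x, y) identically; expanded, f = \frac{4 x^{3} y^{2}}{3} - \frac{2 x^{2} y e^{x} e^{y}}{3} - \frac{4 x y e^{x} e^{y}}{3} - y + \frac{2 e^{2 x} e^{2 y}}{3} + \frac{e^{x} e^{y}}{2}.
Matching coefficients of the independent functions:
  [y]:  A = -1
  [x^{3} y^{2}]:  \frac{4 A^{2}}{3} = \frac{4}{3}
  [e^{x} e^{y}]:  \frac{B}{2} = \frac{1}{2}
  [e^{2 x} e^{2 y}]:  \frac{2 B^{2}}{3} = \frac{2}{3}
  [x y e^{x} e^{y}]:  \frac{4 A B}{3} = - \frac{4}{3}
  [x^{2} y e^{x} e^{y}]:  \frac{2 A B}{3} = - \frac{2}{3}
Solving: A = -1, B = 1.
Check against the point condition:
  u(0, 0) = 1  ⟹  B = 1  ✓
Hence u(x, y) = - x^{2} y + e^{x + y}.

Answer: u(x, y) = - x^{2} y + e^{x + y}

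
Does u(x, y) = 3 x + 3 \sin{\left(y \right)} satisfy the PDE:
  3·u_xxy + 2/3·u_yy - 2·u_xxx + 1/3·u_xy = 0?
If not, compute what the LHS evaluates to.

Evaluate each term of the left-hand side for u = 3 x + 3 \sin{\left(y \right)}.
Derivatives:
  u_xxy = 0
  u_yy = - 3 \sin{\left(y \right)}
  u_xxx = 0
  u_xy = 0
Terms:
  3·u_xxy = 0
  2/3·u_yy = - 2 \sin{\left(y \right)}
  -2·u_xxx = 0
  1/3·u_xy = 0
Sum: LHS = - 2 \sin{\left(y \right)}
Given right-hand side: 0. Difference LHS − RHS = - 2 \sin{\left(y \right)} ≠ 0, so u is not a solution.

Answer: No, the LHS evaluates to - 2 \sin{\left(y \right)}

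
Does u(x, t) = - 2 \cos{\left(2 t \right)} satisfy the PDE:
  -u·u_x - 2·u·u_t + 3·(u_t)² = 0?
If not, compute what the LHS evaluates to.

Evaluate each term of the left-hand side for u = - 2 \cos{\left(2 t \right)}.
Derivatives:
  u_x = 0
  u_t = 4 \sin{\left(2 t \right)}
Terms:
  -u·u_x = 0
  -2·u·u_t = 8 \sin{\left(4 t \right)}
  3·(u_t)² = 48 \sin^{2}{\left(2 t \right)}
Sum: LHS = 8 \sin{\left(4 t \right)} - 24 \cos{\left(4 t \right)} + 24
Given right-hand side: 0. Difference LHS − RHS = 8 \sin{\left(4 t \right)} - 24 \cos{\left(4 t \right)} + 24 ≠ 0, so u is not a solution.

Answer: No, the LHS evaluates to 8 \sin{\left(4 t \right)} - 24 \cos{\left(4 t \right)} + 24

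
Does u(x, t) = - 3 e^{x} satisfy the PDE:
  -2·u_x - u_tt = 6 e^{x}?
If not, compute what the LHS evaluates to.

Evaluate each term of the left-hand side for u = - 3 e^{x}.
Derivatives:
  u_x = - 3 e^{x}
  u_tt = 0
Terms:
  -2·u_x = 6 e^{x}
  -u_tt = 0
Sum: LHS = 6 e^{x}
This is exactly the given right-hand side, so u is a solution.

Answer: Yes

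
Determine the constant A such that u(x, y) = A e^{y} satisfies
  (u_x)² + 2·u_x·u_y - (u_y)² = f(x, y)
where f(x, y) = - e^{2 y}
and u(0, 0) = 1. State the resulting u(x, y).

Substitute the ansatz u = A e^{y} into the left-hand side.
Derivatives of the ansatz:
  u_x = 0
  u_y = A e^{y}
Term by term:
  (u_x)² = 0
  2·u_x·u_y = 0
  -(u_y)² = - A^{2} e^{2 y}
So the left-hand side equals
  - A^{2} e^{2 y}
This must equal f(x, y) = - e^{2 y} identically.
Matching coefficients of the independent functions:
  [e^{2 y}]:  - A^{2} = -1
These equations allow (A) = (-1) or (1).
Impose the point condition(s):
  u(0, 0) = 1  ⟹  A = 1
Only A = 1 satisfies everything.
Hence u(x, y) = e^{y}.

Answer: u(x, y) = e^{y}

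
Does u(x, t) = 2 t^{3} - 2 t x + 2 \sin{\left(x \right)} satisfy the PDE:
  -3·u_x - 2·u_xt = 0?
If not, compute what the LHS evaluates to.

Evaluate each term of the left-hand side for u = 2 t^{3} - 2 t x + 2 \sin{\left(x \right)}.
Derivatives:
  u_x = - 2 t + 2 \cos{\left(x \right)}
  u_xt = -2
Terms:
  -3·u_x = 6 t - 6 \cos{\left(x \right)}
  -2·u_xt = 4
Sum: LHS = 6 t - 6 \cos{\left(x \right)} + 4
Given right-hand side: 0. Difference LHS − RHS = 6 t - 6 \cos{\left(x \right)} + 4 ≠ 0, so u is not a solution.

Answer: No, the LHS evaluates to 6 t - 6 \cos{\left(x \right)} + 4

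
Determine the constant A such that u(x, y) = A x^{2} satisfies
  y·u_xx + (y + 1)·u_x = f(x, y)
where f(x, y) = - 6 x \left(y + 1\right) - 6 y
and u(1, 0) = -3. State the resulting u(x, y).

Substitute the ansatz u = A x^{2} into the left-hand side.
Derivatives of the ansatz:
  u_xx = 2 A
  u_x = 2 A x
Term by term:
  y·u_xx = 2 A y
  (y + 1)·u_x = 2 A x y + 2 A x
So the left-hand side equals
  2 A x y + 2 A x + 2 A y
This must equal f(x, y) = - 6 x \left(y + 1\right) - 6 y identically.
Matching coefficients of the independent functions:
  [x, y, x y]:  2 A = -6
Solving: A = -3.
Check against the point condition:
  u(1, 0) = -3  ⟹  A = -3  ✓
Hence u(x, y) = - 3 x^{2}.

Answer: u(x, y) = - 3 x^{2}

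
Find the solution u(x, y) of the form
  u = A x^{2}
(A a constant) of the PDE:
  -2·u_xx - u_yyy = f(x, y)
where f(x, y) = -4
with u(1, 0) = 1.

Substitute the ansatz u = A x^{2} into the left-hand side.
Derivatives of the ansatz:
  u_xx = 2 A
  u_yyy = 0
Term by term:
  -2·u_xx = - 4 A
  -u_yyy = 0
So the left-hand side equals
  - 4 A
This must equal f(x, y) = -4 identically.
Matching coefficients of the independent functions:
  [constant term]:  - 4 A = -4
Solving: A = 1.
Check against the point condition:
  u(1, 0) = 1  ⟹  A = 1  ✓
Hence u(x, y) = x^{2}.

Answer: u(x, y) = x^{2}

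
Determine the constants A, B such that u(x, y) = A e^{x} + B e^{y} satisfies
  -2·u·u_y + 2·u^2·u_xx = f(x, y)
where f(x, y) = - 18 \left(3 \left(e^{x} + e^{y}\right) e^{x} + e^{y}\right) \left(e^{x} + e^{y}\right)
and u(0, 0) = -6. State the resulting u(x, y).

Substitute the ansatz u = A e^{x} + B e^{y} into the left-hand side.
Derivatives of the ansatz:
  u_y = B e^{y}
  u_xx = A e^{x}
Term by term:
  -2·u·u_y = - 2 A B e^{x} e^{y} - 2 B^{2} e^{2 y}
  2·u^2·u_xx = 2 A^{3} e^{3 x} + 4 A^{2} B e^{2 x} e^{y} + 2 A B^{2} e^{x} e^{2 y}
So the left-hand side equals
  2 A^{3} e^{3 x} + 4 A^{2} B e^{2 x} e^{y} + 2 A B^{2} e^{x} e^{2 y} - 2 A B e^{x} e^{y} - 2 B^{2} e^{2 y}
This must equal f(x, y) identically; expanded, f = - 54 e^{3 x} - 108 e^{2 x} e^{y} - 54 e^{x} e^{2 y} - 18 e^{x} e^{y} - 18 e^{2 y}.
Matching coefficients of the independent functions:
  [e^{x} e^{y}]:  - 2 A B = -18
  [e^{x} e^{2 y}]:  2 A B^{2} = -54
  [e^{2 x} e^{y}]:  4 A^{2} B = -108
  [e^{3 x}]:  2 A^{3} = -54
  [e^{2 y}]:  - 2 B^{2} = -18
Solving: A = -3, B = -3.
Check against the point condition:
  u(0, 0) = -6  ⟹  A + B = -6  ✓
Hence u(x, y) = - 3 e^{x} - 3 e^{y}.

Answer: u(x, y) = - 3 e^{x} - 3 e^{y}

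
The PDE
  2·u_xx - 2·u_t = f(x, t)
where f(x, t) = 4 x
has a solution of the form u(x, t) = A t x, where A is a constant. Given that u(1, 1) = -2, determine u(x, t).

Substitute the ansatz u = A t x into the left-hand side.
Derivatives of the ansatz:
  u_xx = 0
  u_t = A x
Term by term:
  2·u_xx = 0
  -2·u_t = - 2 A x
So the left-hand side equals
  - 2 A x
This must equal f(x, t) = 4 x identically.
Matching coefficients of the independent functions:
  [x]:  - 2 A = 4
Solving: A = -2.
Check against the point condition:
  u(1, 1) = -2  ⟹  A = -2  ✓
Hence u(x, t) = - 2 t x.

Answer: u(x, t) = - 2 t x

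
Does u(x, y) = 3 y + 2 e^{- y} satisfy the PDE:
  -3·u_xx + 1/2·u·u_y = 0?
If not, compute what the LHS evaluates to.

Answer: No, the LHS evaluates to \frac{\left(3 y e^{y} + 2\right) \left(3 e^{y} - 2\right) e^{- 2 y}}{2}

Derivation:
Evaluate each term of the left-hand side for u = 3 y + 2 e^{- y}.
Derivatives:
  u_xx = 0
  u_y = 3 - 2 e^{- y}
Terms:
  -3·u_xx = 0
  1/2·u·u_y = \frac{\left(3 y e^{y} + 2\right) \left(3 e^{y} - 2\right) e^{- 2 y}}{2}
Sum: LHS = \frac{\left(3 y e^{y} + 2\right) \left(3 e^{y} - 2\right) e^{- 2 y}}{2}
Given right-hand side: 0. Difference LHS − RHS = \frac{\left(3 y e^{y} + 2\right) \left(3 e^{y} - 2\right) e^{- 2 y}}{2} ≠ 0, so u is not a solution.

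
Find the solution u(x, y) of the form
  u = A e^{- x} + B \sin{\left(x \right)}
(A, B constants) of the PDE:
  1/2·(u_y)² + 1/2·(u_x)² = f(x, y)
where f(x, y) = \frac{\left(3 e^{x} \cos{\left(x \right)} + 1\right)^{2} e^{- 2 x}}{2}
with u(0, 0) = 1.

Substitute the ansatz u = A e^{- x} + B \sin{\left(x \right)} into the left-hand side.
Derivatives of the ansatz:
  u_y = 0
  u_x = - A e^{- x} + B \cos{\left(x \right)}
Term by term:
  1/2·(u_y)² = 0
  1/2·(u_x)² = \frac{A^{2} e^{- 2 x}}{2} - A B e^{- x} \cos{\left(x \right)} + \frac{B^{2} \cos^{2}{\left(x \right)}}{2}
So the left-hand side equals
  \frac{A^{2} e^{- 2 x}}{2} - A B e^{- x} \cos{\left(x \right)} + \frac{B^{2} \cos^{2}{\left(x \right)}}{2}
This must equal f(x, y) identically; expanded, f = \frac{9 \cos^{2}{\left(x \right)}}{2} + 3 e^{- x} \cos{\left(x \right)} + \frac{e^{- 2 x}}{2}.
Matching coefficients of the independent functions:
  [e^{- x} \cos{\left(x \right)}]:  - A B = 3
  [e^{- 2 x}]:  \frac{A^{2}}{2} = \frac{1}{2}
  [\cos^{2}{\left(x \right)}]:  \frac{B^{2}}{2} = \frac{9}{2}
These equations allow (A, B) = (-1, 3) or (1, -3).
Impose the point condition(s):
  u(0, 0) = 1  ⟹  A = 1
Only A = 1, B = -3 satisfies everything.
Hence u(x, y) = - 3 \sin{\left(x \right)} + e^{- x}.

Answer: u(x, y) = - 3 \sin{\left(x \right)} + e^{- x}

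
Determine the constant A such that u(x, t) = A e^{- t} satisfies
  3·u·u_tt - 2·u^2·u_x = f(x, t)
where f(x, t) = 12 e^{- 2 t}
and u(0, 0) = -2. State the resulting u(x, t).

Answer: u(x, t) = - 2 e^{- t}

Derivation:
Substitute the ansatz u = A e^{- t} into the left-hand side.
Derivatives of the ansatz:
  u_tt = A e^{- t}
  u_x = 0
Term by term:
  3·u·u_tt = 3 A^{2} e^{- 2 t}
  -2·u^2·u_x = 0
So the left-hand side equals
  3 A^{2} e^{- 2 t}
This must equal f(x, t) = 12 e^{- 2 t} identically.
Matching coefficients of the independent functions:
  [e^{- 2 t}]:  3 A^{2} = 12
These equations allow (A) = (-2) or (2).
Impose the point condition(s):
  u(0, 0) = -2  ⟹  A = -2
Only A = -2 satisfies everything.
Hence u(x, t) = - 2 e^{- t}.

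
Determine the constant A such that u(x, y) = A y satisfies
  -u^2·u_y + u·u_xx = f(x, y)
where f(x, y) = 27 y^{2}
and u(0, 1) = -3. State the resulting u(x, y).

Substitute the ansatz u = A y into the left-hand side.
Derivatives of the ansatz:
  u_y = A
  u_xx = 0
Term by term:
  -u^2·u_y = - A^{3} y^{2}
  u·u_xx = 0
So the left-hand side equals
  - A^{3} y^{2}
This must equal f(x, y) = 27 y^{2} identically.
Matching coefficients of the independent functions:
  [y^{2}]:  - A^{3} = 27
Solving: A = -3.
Check against the point condition:
  u(0, 1) = -3  ⟹  A = -3  ✓
Hence u(x, y) = - 3 y.

Answer: u(x, y) = - 3 y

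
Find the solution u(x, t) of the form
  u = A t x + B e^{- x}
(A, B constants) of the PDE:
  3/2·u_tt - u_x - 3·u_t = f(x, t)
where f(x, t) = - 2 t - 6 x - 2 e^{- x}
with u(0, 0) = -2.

Substitute the ansatz u = A t x + B e^{- x} into the left-hand side.
Derivatives of the ansatz:
  u_tt = 0
  u_x = A t - B e^{- x}
  u_t = A x
Term by term:
  3/2·u_tt = 0
  -u_x = - A t + B e^{- x}
  -3·u_t = - 3 A x
So the left-hand side equals
  - A t - 3 A x + B e^{- x}
This must equal f(x, t) = - 2 t - 6 x - 2 e^{- x} identically.
Matching coefficients of the independent functions:
  [t]:  - A = -2
  [x]:  - 3 A = -6
  [e^{- x}]:  B = -2
Solving: A = 2, B = -2.
Check against the point condition:
  u(0, 0) = -2  ⟹  B = -2  ✓
Hence u(x, t) = 2 t x - 2 e^{- x}.

Answer: u(x, t) = 2 t x - 2 e^{- x}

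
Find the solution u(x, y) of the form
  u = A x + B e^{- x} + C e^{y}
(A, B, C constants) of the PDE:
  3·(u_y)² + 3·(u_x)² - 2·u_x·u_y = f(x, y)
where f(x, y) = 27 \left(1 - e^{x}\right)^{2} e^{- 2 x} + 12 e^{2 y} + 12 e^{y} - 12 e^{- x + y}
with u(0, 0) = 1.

Answer: u(x, y) = 3 x - 2 e^{y} + 3 e^{- x}

Derivation:
Substitute the ansatz u = A x + B e^{- x} + C e^{y} into the left-hand side.
Derivatives of the ansatz:
  u_y = C e^{y}
  u_x = A - B e^{- x}
Term by term:
  3·(u_y)² = 3 C^{2} e^{2 y}
  3·(u_x)² = 3 A^{2} - 6 A B e^{- x} + 3 B^{2} e^{- 2 x}
  -2·u_x·u_y = - 2 A C e^{y} + 2 B C e^{- x} e^{y}
So the left-hand side equals
  3 A^{2} - 6 A B e^{- x} - 2 A C e^{y} + 3 B^{2} e^{- 2 x} + 2 B C e^{- x} e^{y} + 3 C^{2} e^{2 y}
This must equal f(x, y) identically; expanded, f = 12 e^{2 y} + 12 e^{y} + 27 - 12 e^{- x} e^{y} - 54 e^{- x} + 27 e^{- 2 x}.
Matching coefficients of the independent functions:
  [constant term]:  3 A^{2} = 27
  [e^{- x} e^{y}]:  2 B C = -12
  [e^{- 2 x}]:  3 B^{2} = 27
  [e^{- x}]:  - 6 A B = -54
  [e^{y}]:  - 2 A C = 12
  [e^{2 y}]:  3 C^{2} = 12
These equations allow (A, B, C) = (-3, -3, 2) or (3, 3, -2).
Impose the point condition(s):
  u(0, 0) = 1  ⟹  B + C = 1
Only A = 3, B = 3, C = -2 satisfies everything.
Hence u(x, y) = 3 x - 2 e^{y} + 3 e^{- x}.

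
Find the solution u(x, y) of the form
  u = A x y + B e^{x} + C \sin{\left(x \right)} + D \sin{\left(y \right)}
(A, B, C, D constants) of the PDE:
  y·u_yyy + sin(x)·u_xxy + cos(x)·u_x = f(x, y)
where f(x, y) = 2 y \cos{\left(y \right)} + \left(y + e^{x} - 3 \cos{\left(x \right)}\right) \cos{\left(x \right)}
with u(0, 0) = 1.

Answer: u(x, y) = x y + e^{x} - 3 \sin{\left(x \right)} - 2 \sin{\left(y \right)}

Derivation:
Substitute the ansatz u = A x y + B e^{x} + C \sin{\left(x \right)} + D \sin{\left(y \right)} into the left-hand side.
Derivatives of the ansatz:
  u_yyy = - D \cos{\left(y \right)}
  u_xxy = 0
  u_x = A y + B e^{x} + C \cos{\left(x \right)}
Term by term:
  y·u_yyy = - D y \cos{\left(y \right)}
  sin(x)·u_xxy = 0
  cos(x)·u_x = A y \cos{\left(x \right)} + B e^{x} \cos{\left(x \right)} + C \cos^{2}{\left(x \right)}
So the left-hand side equals
  A y \cos{\left(x \right)} + B e^{x} \cos{\left(x \right)} + C \cos^{2}{\left(x \right)} - D y \cos{\left(y \right)}
This must equal f(x, y) identically; expanded, f = y \cos{\left(x \right)} + 2 y \cos{\left(y \right)} + e^{x} \cos{\left(x \right)} - 3 \cos^{2}{\left(x \right)}.
Matching coefficients of the independent functions:
  [y \cos{\left(x \right)}]:  A = 1
  [y \cos{\left(y \right)}]:  - D = 2
  [e^{x} \cos{\left(x \right)}]:  B = 1
  [\cos^{2}{\left(x \right)}]:  C = -3
Solving: A = 1, B = 1, C = -3, D = -2.
Check against the point condition:
  u(0, 0) = 1  ⟹  B = 1  ✓
Hence u(x, y) = x y + e^{x} - 3 \sin{\left(x \right)} - 2 \sin{\left(y \right)}.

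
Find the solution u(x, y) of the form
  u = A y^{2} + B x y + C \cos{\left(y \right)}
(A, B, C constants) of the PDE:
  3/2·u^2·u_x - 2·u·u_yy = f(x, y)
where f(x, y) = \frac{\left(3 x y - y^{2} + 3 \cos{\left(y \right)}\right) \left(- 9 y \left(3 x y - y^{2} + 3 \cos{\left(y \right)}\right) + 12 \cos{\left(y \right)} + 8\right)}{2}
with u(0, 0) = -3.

Substitute the ansatz u = A y^{2} + B x y + C \cos{\left(y \right)} into the left-hand side.
Derivatives of the ansatz:
  u_x = B y
  u_yy = 2 A - C \cos{\left(y \right)}
Term by term:
  3/2·u^2·u_x = \frac{3 A^{2} B y^{5}}{2} + 3 A B^{2} x y^{4} + 3 A B C y^{3} \cos{\left(y \right)} + \frac{3 B^{3} x^{2} y^{3}}{2} + 3 B^{2} C x y^{2} \cos{\left(y \right)} + \frac{3 B C^{2} y \cos^{2}{\left(y \right)}}{2}
  -2·u·u_yy = - 4 A^{2} y^{2} - 4 A B x y + 2 A C y^{2} \cos{\left(y \right)} - 4 A C \cos{\left(y \right)} + 2 B C x y \cos{\left(y \right)} + 2 C^{2} \cos^{2}{\left(y \right)}
So the left-hand side equals
  \frac{3 A^{2} B y^{5}}{2} - 4 A^{2} y^{2} + 3 A B^{2} x y^{4} + 3 A B C y^{3} \cos{\left(y \right)} - 4 A B x y + 2 A C y^{2} \cos{\left(y \right)} - 4 A C \cos{\left(y \right)} + \frac{3 B^{3} x^{2} y^{3}}{2} + 3 B^{2} C x y^{2} \cos{\left(y \right)} + \frac{3 B C^{2} y \cos^{2}{\left(y \right)}}{2} + 2 B C x y \cos{\left(y \right)} + 2 C^{2} \cos^{2}{\left(y \right)}
This must equal f(x, y) identically; expanded, f = - \frac{81 x^{2} y^{3}}{2} + 27 x y^{4} - 81 x y^{2} \cos{\left(y \right)} + 18 x y \cos{\left(y \right)} + 12 x y - \frac{9 y^{5}}{2} + 27 y^{3} \cos{\left(y \right)} - 6 y^{2} \cos{\left(y \right)} - 4 y^{2} - \frac{81 y \cos^{2}{\left(y \right)}}{2} + 18 \cos^{2}{\left(y \right)} + 12 \cos{\left(y \right)}.
Matching coefficients of the independent functions:
  [y^{2}]:  - 4 A^{2} = -4
  [y^{5}]:  \frac{3 A^{2} B}{2} = - \frac{9}{2}
  [x y]:  - 4 A B = 12
  [x y^{4}]:  3 A B^{2} = 27
  [x^{2} y^{3}]:  \frac{3 B^{3}}{2} = - \frac{81}{2}
  [y \cos^{2}{\left(y \right)}]:  \frac{3 B C^{2}}{2} = - \frac{81}{2}
  [y^{2} \cos{\left(y \right)}]:  2 A C = -6
  [y^{3} \cos{\left(y \right)}]:  3 A B C = 27
  [x y \cos{\left(y \right)}]:  2 B C = 18
  [x y^{2} \cos{\left(y \right)}]:  3 B^{2} C = -81
  [\cos{\left(y \right)}]:  - 4 A C = 12
  [\cos^{2}{\left(y \right)}]:  2 C^{2} = 18
Solving: A = 1, B = -3, C = -3.
Check against the point condition:
  u(0, 0) = -3  ⟹  C = -3  ✓
Hence u(x, y) = - 3 x y + y^{2} - 3 \cos{\left(y \right)}.

Answer: u(x, y) = - 3 x y + y^{2} - 3 \cos{\left(y \right)}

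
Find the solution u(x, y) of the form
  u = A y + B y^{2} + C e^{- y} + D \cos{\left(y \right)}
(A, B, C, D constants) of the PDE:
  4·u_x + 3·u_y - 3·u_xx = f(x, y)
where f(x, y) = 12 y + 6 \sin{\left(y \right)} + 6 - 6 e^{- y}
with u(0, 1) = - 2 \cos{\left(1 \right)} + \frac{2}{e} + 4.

Substitute the ansatz u = A y + B y^{2} + C e^{- y} + D \cos{\left(y \right)} into the left-hand side.
Derivatives of the ansatz:
  u_x = 0
  u_y = A + 2 B y - C e^{- y} - D \sin{\left(y \right)}
  u_xx = 0
Term by term:
  4·u_x = 0
  3·u_y = 3 A + 6 B y - 3 C e^{- y} - 3 D \sin{\left(y \right)}
  -3·u_xx = 0
So the left-hand side equals
  3 A + 6 B y - 3 C e^{- y} - 3 D \sin{\left(y \right)}
This must equal f(x, y) = 12 y + 6 \sin{\left(y \right)} + 6 - 6 e^{- y} identically.
Matching coefficients of the independent functions:
  [constant term]:  3 A = 6
  [y]:  6 B = 12
  [e^{- y}]:  - 3 C = -6
  [\sin{\left(y \right)}]:  - 3 D = 6
Solving: A = 2, B = 2, C = 2, D = -2.
Check against the point condition:
  u(0, 1) = - 2 \cos{\left(1 \right)} + \frac{2}{e} + 4  ⟹  A + B + \frac{C}{e} + D \cos{\left(1 \right)} = - 2 \cos{\left(1 \right)} + \frac{2}{e} + 4  ✓
Hence u(x, y) = 2 y^{2} + 2 y - 2 \cos{\left(y \right)} + 2 e^{- y}.

Answer: u(x, y) = 2 y^{2} + 2 y - 2 \cos{\left(y \right)} + 2 e^{- y}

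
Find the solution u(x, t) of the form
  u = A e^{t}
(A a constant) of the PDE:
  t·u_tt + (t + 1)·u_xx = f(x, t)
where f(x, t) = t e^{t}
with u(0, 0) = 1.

Substitute the ansatz u = A e^{t} into the left-hand side.
Derivatives of the ansatz:
  u_tt = A e^{t}
  u_xx = 0
Term by term:
  t·u_tt = A t e^{t}
  (t + 1)·u_xx = 0
So the left-hand side equals
  A t e^{t}
This must equal f(x, t) = t e^{t} identically.
Matching coefficients of the independent functions:
  [t e^{t}]:  A = 1
Solving: A = 1.
Check against the point condition:
  u(0, 0) = 1  ⟹  A = 1  ✓
Hence u(x, t) = e^{t}.

Answer: u(x, t) = e^{t}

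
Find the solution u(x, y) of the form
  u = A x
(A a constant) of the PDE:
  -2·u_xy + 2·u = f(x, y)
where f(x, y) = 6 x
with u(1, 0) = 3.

Substitute the ansatz u = A x into the left-hand side.
Derivatives of the ansatz:
  u_xy = 0
Term by term:
  -2·u_xy = 0
  2·u = 2 A x
So the left-hand side equals
  2 A x
This must equal f(x, y) = 6 x identically.
Matching coefficients of the independent functions:
  [x]:  2 A = 6
Solving: A = 3.
Check against the point condition:
  u(1, 0) = 3  ⟹  A = 3  ✓
Hence u(x, y) = 3 x.

Answer: u(x, y) = 3 x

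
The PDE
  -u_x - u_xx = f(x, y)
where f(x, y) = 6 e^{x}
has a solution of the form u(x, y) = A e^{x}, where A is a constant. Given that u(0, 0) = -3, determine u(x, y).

Substitute the ansatz u = A e^{x} into the left-hand side.
Derivatives of the ansatz:
  u_x = A e^{x}
  u_xx = A e^{x}
Term by term:
  -u_x = - A e^{x}
  -u_xx = - A e^{x}
So the left-hand side equals
  - 2 A e^{x}
This must equal f(x, y) = 6 e^{x} identically.
Matching coefficients of the independent functions:
  [e^{x}]:  - 2 A = 6
Solving: A = -3.
Check against the point condition:
  u(0, 0) = -3  ⟹  A = -3  ✓
Hence u(x, y) = - 3 e^{x}.

Answer: u(x, y) = - 3 e^{x}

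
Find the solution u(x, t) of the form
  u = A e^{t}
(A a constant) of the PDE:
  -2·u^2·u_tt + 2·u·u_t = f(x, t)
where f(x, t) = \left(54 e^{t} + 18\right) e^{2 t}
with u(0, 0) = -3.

Substitute the ansatz u = A e^{t} into the left-hand side.
Derivatives of the ansatz:
  u_tt = A e^{t}
  u_t = A e^{t}
Term by term:
  -2·u^2·u_tt = - 2 A^{3} e^{3 t}
  2·u·u_t = 2 A^{2} e^{2 t}
So the left-hand side equals
  - 2 A^{3} e^{3 t} + 2 A^{2} e^{2 t}
This must equal f(x, t) = \left(54 e^{t} + 18\right) e^{2 t} identically.
Matching coefficients of the independent functions:
  [e^{2 t}]:  2 A^{2} = 18
  [e^{3 t}]:  - 2 A^{3} = 54
Solving: A = -3.
Check against the point condition:
  u(0, 0) = -3  ⟹  A = -3  ✓
Hence u(x, t) = - 3 e^{t}.

Answer: u(x, t) = - 3 e^{t}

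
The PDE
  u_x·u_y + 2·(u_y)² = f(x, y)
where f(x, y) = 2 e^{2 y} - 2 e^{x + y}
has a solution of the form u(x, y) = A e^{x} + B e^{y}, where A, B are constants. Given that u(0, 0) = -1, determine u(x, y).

Substitute the ansatz u = A e^{x} + B e^{y} into the left-hand side.
Derivatives of the ansatz:
  u_x = A e^{x}
  u_y = B e^{y}
Term by term:
  u_x·u_y = A B e^{x} e^{y}
  2·(u_y)² = 2 B^{2} e^{2 y}
So the left-hand side equals
  A B e^{x} e^{y} + 2 B^{2} e^{2 y}
This must equal f(x, y) identically; expanded, f = - 2 e^{x} e^{y} + 2 e^{2 y}.
Matching coefficients of the independent functions:
  [e^{x} e^{y}]:  A B = -2
  [e^{2 y}]:  2 B^{2} = 2
These equations allow (A, B) = (-2, 1) or (2, -1).
Impose the point condition(s):
  u(0, 0) = -1  ⟹  A + B = -1
Only A = -2, B = 1 satisfies everything.
Hence u(x, y) = - 2 e^{x} + e^{y}.

Answer: u(x, y) = - 2 e^{x} + e^{y}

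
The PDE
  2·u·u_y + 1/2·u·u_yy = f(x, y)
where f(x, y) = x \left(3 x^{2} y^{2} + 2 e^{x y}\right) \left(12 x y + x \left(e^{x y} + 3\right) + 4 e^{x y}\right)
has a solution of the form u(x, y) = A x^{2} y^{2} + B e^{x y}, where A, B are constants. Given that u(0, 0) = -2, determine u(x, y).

Substitute the ansatz u = A x^{2} y^{2} + B e^{x y} into the left-hand side.
Derivatives of the ansatz:
  u_y = 2 A x^{2} y + B x e^{x y}
  u_yy = 2 A x^{2} + B x^{2} e^{x y}
Term by term:
  2·u·u_y = 4 A^{2} x^{4} y^{3} + 2 A B x^{3} y^{2} e^{x y} + 4 A B x^{2} y e^{x y} + 2 B^{2} x e^{2 x y}
  1/2·u·u_yy = A^{2} x^{4} y^{2} + \frac{A B x^{4} y^{2} e^{x y}}{2} + A B x^{2} e^{x y} + \frac{B^{2} x^{2} e^{2 x y}}{2}
So the left-hand side equals
  4 A^{2} x^{4} y^{3} + A^{2} x^{4} y^{2} + \frac{A B x^{4} y^{2} e^{x y}}{2} + 2 A B x^{3} y^{2} e^{x y} + 4 A B x^{2} y e^{x y} + A B x^{2} e^{x y} + \frac{B^{2} x^{2} e^{2 x y}}{2} + 2 B^{2} x e^{2 x y}
This must equal f(x, y) identically; expanded, f = 36 x^{4} y^{3} + 3 x^{4} y^{2} e^{x y} + 9 x^{4} y^{2} + 12 x^{3} y^{2} e^{x y} + 24 x^{2} y e^{x y} + 2 x^{2} e^{2 x y} + 6 x^{2} e^{x y} + 8 x e^{2 x y}.
Matching coefficients of the independent functions:
  [x e^{2 x y}]:  2 B^{2} = 8
  [x^{2} e^{x y}]:  A B = 6
  [x^{2} e^{2 x y}]:  \frac{B^{2}}{2} = 2
  [x^{4} y^{2}]:  A^{2} = 9
  [x^{4} y^{3}]:  4 A^{2} = 36
  [x^{2} y e^{x y}]:  4 A B = 24
  [x^{3} y^{2} e^{x y}]:  2 A B = 12
  [x^{4} y^{2} e^{x y}]:  \frac{A B}{2} = 3
These equations allow (A, B) = (-3, -2) or (3, 2).
Impose the point condition(s):
  u(0, 0) = -2  ⟹  B = -2
Only A = -3, B = -2 satisfies everything.
Hence u(x, y) = - 3 x^{2} y^{2} - 2 e^{x y}.

Answer: u(x, y) = - 3 x^{2} y^{2} - 2 e^{x y}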